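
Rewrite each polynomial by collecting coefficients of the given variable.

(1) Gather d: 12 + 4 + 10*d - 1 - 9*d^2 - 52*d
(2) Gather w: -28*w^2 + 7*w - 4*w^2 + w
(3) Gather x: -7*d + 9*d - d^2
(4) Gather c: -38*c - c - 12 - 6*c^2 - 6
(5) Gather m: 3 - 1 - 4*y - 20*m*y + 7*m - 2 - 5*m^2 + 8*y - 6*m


(1) = -9*d^2 - 42*d + 15
(2) = -32*w^2 + 8*w
(3) = -d^2 + 2*d
(4) = -6*c^2 - 39*c - 18
(5) = -5*m^2 + m*(1 - 20*y) + 4*y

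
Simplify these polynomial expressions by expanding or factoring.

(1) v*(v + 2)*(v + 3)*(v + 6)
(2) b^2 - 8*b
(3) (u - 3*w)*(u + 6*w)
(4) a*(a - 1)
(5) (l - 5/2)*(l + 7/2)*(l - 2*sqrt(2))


(1) = v^4 + 11*v^3 + 36*v^2 + 36*v
(2) = b*(b - 8)
(3) = u^2 + 3*u*w - 18*w^2
(4) = a^2 - a
(5) = l^3 - 2*sqrt(2)*l^2 + l^2 - 35*l/4 - 2*sqrt(2)*l + 35*sqrt(2)/2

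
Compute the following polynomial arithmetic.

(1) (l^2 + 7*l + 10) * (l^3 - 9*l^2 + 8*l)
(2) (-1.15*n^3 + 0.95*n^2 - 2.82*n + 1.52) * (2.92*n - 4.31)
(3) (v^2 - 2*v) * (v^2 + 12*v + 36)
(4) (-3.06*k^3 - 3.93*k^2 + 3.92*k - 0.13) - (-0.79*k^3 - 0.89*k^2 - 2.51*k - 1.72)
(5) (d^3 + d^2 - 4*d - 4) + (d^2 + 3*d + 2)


(1) = l^5 - 2*l^4 - 45*l^3 - 34*l^2 + 80*l
(2) = -3.358*n^4 + 7.7305*n^3 - 12.3289*n^2 + 16.5926*n - 6.5512
(3) = v^4 + 10*v^3 + 12*v^2 - 72*v
(4) = -2.27*k^3 - 3.04*k^2 + 6.43*k + 1.59
(5) = d^3 + 2*d^2 - d - 2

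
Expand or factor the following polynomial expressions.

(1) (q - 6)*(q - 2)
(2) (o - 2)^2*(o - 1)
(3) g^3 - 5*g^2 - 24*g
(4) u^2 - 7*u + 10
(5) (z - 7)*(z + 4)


(1) = q^2 - 8*q + 12
(2) = o^3 - 5*o^2 + 8*o - 4
(3) = g*(g - 8)*(g + 3)
(4) = (u - 5)*(u - 2)
(5) = z^2 - 3*z - 28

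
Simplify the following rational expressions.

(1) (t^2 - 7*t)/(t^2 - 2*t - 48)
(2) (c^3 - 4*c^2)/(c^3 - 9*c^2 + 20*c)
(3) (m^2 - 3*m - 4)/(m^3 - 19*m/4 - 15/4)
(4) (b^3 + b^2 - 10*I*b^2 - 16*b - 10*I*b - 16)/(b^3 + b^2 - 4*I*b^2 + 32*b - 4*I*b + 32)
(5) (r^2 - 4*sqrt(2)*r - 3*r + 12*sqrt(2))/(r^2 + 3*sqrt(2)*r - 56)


(1) = (t^2 - 7*t)/(t^2 - 2*t - 48)
(2) = c/(c - 5)
(3) = (4*m - 16)/(4*m^2 - 4*m - 15)
(4) = (b - 2*I)/(b + 4*I)
(5) = (r - 3)/(r + 7*sqrt(2))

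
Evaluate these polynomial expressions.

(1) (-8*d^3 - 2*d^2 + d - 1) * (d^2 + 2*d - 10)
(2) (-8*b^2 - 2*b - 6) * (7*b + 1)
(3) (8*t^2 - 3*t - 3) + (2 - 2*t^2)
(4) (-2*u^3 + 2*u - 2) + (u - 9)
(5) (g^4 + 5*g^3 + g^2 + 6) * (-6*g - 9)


(1) = -8*d^5 - 18*d^4 + 77*d^3 + 21*d^2 - 12*d + 10
(2) = -56*b^3 - 22*b^2 - 44*b - 6
(3) = 6*t^2 - 3*t - 1
(4) = -2*u^3 + 3*u - 11
(5) = -6*g^5 - 39*g^4 - 51*g^3 - 9*g^2 - 36*g - 54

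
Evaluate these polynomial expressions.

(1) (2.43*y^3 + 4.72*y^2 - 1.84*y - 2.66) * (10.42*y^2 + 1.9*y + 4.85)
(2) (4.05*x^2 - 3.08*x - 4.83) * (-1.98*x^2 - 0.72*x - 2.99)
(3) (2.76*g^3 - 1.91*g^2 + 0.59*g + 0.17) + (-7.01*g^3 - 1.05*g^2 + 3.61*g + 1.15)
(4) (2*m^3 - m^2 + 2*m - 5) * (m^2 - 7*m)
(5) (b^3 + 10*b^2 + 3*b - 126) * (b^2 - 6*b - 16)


(1) = 25.3206*y^5 + 53.7994*y^4 + 1.5807*y^3 - 8.3212*y^2 - 13.978*y - 12.901
(2) = -8.019*x^4 + 3.1824*x^3 - 0.3285*x^2 + 12.6868*x + 14.4417
(3) = -4.25*g^3 - 2.96*g^2 + 4.2*g + 1.32
(4) = 2*m^5 - 15*m^4 + 9*m^3 - 19*m^2 + 35*m
(5) = b^5 + 4*b^4 - 73*b^3 - 304*b^2 + 708*b + 2016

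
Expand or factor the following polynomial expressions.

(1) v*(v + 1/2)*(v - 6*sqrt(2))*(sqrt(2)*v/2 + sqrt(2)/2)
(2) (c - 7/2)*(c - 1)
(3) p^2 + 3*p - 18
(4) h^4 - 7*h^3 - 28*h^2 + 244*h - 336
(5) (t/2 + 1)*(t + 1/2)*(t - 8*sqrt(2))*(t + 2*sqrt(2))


(1) = sqrt(2)*v^4/2 - 6*v^3 + 3*sqrt(2)*v^3/4 - 9*v^2 + sqrt(2)*v^2/4 - 3*v
(2) = c^2 - 9*c/2 + 7/2
(3) = (p - 3)*(p + 6)
(4) = (h - 7)*(h - 4)*(h - 2)*(h + 6)
(5) = t^4/2 - 3*sqrt(2)*t^3 + 5*t^3/4 - 31*t^2/2 - 15*sqrt(2)*t^2/2 - 40*t - 3*sqrt(2)*t - 16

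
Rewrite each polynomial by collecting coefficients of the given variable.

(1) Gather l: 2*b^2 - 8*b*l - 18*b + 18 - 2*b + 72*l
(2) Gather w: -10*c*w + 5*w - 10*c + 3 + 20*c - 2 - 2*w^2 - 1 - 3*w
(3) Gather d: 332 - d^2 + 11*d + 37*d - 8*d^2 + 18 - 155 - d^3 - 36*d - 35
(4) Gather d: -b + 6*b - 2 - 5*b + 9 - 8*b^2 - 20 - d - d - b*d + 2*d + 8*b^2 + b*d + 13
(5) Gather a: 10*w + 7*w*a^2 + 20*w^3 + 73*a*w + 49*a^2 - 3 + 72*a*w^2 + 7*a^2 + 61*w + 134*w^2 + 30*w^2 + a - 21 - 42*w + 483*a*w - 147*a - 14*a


(1) = 2*b^2 - 20*b + l*(72 - 8*b) + 18
(2) = 10*c - 2*w^2 + w*(2 - 10*c)
(3) = -d^3 - 9*d^2 + 12*d + 160
(4) = 0
(5) = a^2*(7*w + 56) + a*(72*w^2 + 556*w - 160) + 20*w^3 + 164*w^2 + 29*w - 24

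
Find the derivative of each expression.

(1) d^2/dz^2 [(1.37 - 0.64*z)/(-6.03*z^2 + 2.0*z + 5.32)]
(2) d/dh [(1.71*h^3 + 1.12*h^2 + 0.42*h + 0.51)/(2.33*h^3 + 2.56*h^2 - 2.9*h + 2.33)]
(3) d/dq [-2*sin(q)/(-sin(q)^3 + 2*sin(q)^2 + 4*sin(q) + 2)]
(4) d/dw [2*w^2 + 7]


(1) = ((19.0822 - 23.1552*z)*(-6.03*z^2 + 2.0*z + 5.32) - (0.64*z - 1.37)*(12.06*z - 2.0)*(24.12*z - 4.0))/(-6.03*z^2 + 2.0*z + 5.32)^3
(2) = (1.768*h^4 - 11.8752*h^3 + 4.0648*h^2 + 2.608*h + 2.4576)/(5.4289*h^6 + 11.9296*h^5 - 6.9604*h^4 - 3.9902*h^3 + 20.3396*h^2 - 13.514*h + 5.4289)
(3) = 4*(-sin(q)^3 + sin(q)^2 - 1)*cos(q)/(sin(q)^3 - 2*sin(q)^2 - 4*sin(q) - 2)^2
(4) = 4*w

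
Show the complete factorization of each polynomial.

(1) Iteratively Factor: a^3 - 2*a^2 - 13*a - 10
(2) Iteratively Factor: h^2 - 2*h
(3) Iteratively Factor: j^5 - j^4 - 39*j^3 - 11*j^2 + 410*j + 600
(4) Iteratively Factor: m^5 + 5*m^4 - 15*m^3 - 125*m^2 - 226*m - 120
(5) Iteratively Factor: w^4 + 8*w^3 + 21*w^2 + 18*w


(1) = (a + 2)*(a^2 - 4*a - 5) = (a - 5)*(a + 2)*(a + 1)
(2) = (h)*(h - 2)
(3) = (j - 5)*(j^4 + 4*j^3 - 19*j^2 - 106*j - 120) = (j - 5)*(j + 3)*(j^3 + j^2 - 22*j - 40) = (j - 5)*(j + 2)*(j + 3)*(j^2 - j - 20) = (j - 5)*(j + 2)*(j + 3)*(j + 4)*(j - 5)
(4) = (m - 5)*(m^4 + 10*m^3 + 35*m^2 + 50*m + 24) = (m - 5)*(m + 2)*(m^3 + 8*m^2 + 19*m + 12) = (m - 5)*(m + 1)*(m + 2)*(m^2 + 7*m + 12) = (m - 5)*(m + 1)*(m + 2)*(m + 4)*(m + 3)
(5) = (w + 3)*(w^3 + 5*w^2 + 6*w) = w*(w + 3)*(w^2 + 5*w + 6) = w*(w + 2)*(w + 3)*(w + 3)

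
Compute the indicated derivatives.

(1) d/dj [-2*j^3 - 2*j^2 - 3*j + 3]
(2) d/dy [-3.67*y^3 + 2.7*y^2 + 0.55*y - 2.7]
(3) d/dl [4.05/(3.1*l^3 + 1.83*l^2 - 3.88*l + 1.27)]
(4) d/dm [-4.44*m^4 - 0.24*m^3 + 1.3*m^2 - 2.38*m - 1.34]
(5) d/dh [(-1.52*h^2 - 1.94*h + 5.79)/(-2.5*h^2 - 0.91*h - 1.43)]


(1) = -6*j^2 - 4*j - 3
(2) = -11.01*y^2 + 5.4*y + 0.55
(3) = (-37.665*l^2 - 14.823*l + 15.714)/(3.1*l^3 + 1.83*l^2 - 3.88*l + 1.27)^2
(4) = -17.76*m^3 - 0.72*m^2 + 2.6*m - 2.38
(5) = (-3.4668*h^2 + 33.2972*h + 8.0431)/(6.25*h^4 + 4.55*h^3 + 7.9781*h^2 + 2.6026*h + 2.0449)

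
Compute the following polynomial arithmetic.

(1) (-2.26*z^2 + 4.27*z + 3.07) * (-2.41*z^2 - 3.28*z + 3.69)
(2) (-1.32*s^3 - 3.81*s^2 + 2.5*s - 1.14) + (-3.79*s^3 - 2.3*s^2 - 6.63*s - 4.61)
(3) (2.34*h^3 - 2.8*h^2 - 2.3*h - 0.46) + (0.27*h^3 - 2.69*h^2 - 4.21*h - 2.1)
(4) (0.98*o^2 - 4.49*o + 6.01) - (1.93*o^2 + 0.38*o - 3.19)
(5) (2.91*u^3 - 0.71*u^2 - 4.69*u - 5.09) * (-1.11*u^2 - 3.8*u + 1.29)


(1) = 5.4466*z^4 - 2.8779*z^3 - 29.7437*z^2 + 5.6867*z + 11.3283
(2) = -5.11*s^3 - 6.11*s^2 - 4.13*s - 5.75
(3) = 2.61*h^3 - 5.49*h^2 - 6.51*h - 2.56
(4) = -0.95*o^2 - 4.87*o + 9.2
(5) = -3.2301*u^5 - 10.2699*u^4 + 11.6578*u^3 + 22.556*u^2 + 13.2919*u - 6.5661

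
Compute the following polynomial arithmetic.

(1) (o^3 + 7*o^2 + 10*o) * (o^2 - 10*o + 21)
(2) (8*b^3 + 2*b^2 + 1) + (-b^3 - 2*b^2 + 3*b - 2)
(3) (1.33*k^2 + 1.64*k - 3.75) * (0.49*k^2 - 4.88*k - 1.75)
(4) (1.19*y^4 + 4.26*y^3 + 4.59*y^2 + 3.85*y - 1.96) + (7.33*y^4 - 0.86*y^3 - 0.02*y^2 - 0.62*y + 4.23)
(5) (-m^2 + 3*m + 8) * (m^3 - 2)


(1) = o^5 - 3*o^4 - 39*o^3 + 47*o^2 + 210*o
(2) = 7*b^3 + 3*b - 1
(3) = 0.6517*k^4 - 5.6868*k^3 - 12.1682*k^2 + 15.43*k + 6.5625
(4) = 8.52*y^4 + 3.4*y^3 + 4.57*y^2 + 3.23*y + 2.27
(5) = -m^5 + 3*m^4 + 8*m^3 + 2*m^2 - 6*m - 16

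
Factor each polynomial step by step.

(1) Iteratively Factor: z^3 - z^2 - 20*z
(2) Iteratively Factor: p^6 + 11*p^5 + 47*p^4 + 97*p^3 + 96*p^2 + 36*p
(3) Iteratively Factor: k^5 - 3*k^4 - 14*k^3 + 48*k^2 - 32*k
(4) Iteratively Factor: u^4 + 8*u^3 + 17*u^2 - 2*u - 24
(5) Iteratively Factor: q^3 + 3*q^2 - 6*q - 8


(1) = (z + 4)*(z^2 - 5*z) = z*(z + 4)*(z - 5)
(2) = (p + 2)*(p^5 + 9*p^4 + 29*p^3 + 39*p^2 + 18*p) = (p + 2)*(p + 3)*(p^4 + 6*p^3 + 11*p^2 + 6*p) = (p + 2)*(p + 3)^2*(p^3 + 3*p^2 + 2*p) = p*(p + 2)*(p + 3)^2*(p^2 + 3*p + 2) = p*(p + 2)^2*(p + 3)^2*(p + 1)
(3) = (k)*(k^4 - 3*k^3 - 14*k^2 + 48*k - 32) = k*(k - 4)*(k^3 + k^2 - 10*k + 8) = k*(k - 4)*(k + 4)*(k^2 - 3*k + 2) = k*(k - 4)*(k - 2)*(k + 4)*(k - 1)
(4) = (u + 4)*(u^3 + 4*u^2 + u - 6) = (u - 1)*(u + 4)*(u^2 + 5*u + 6) = (u - 1)*(u + 3)*(u + 4)*(u + 2)
(5) = (q + 4)*(q^2 - q - 2) = (q + 1)*(q + 4)*(q - 2)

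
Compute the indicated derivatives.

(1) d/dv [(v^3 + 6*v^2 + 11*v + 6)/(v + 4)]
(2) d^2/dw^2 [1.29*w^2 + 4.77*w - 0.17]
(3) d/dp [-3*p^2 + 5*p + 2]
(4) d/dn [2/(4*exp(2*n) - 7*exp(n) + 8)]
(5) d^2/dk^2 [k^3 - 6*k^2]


(1) = 2*(v^3 + 9*v^2 + 24*v + 19)/(v^2 + 8*v + 16)
(2) = 2.58000000000000
(3) = 5 - 6*p
(4) = (14 - 16*exp(n))*exp(n)/(4*exp(2*n) - 7*exp(n) + 8)^2
(5) = 6*k - 12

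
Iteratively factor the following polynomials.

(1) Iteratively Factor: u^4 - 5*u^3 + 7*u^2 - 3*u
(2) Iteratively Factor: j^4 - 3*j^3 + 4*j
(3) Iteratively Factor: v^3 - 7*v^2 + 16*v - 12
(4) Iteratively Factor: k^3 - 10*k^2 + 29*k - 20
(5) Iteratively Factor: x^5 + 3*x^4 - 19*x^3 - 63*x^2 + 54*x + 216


(1) = (u - 3)*(u^3 - 2*u^2 + u) = u*(u - 3)*(u^2 - 2*u + 1) = u*(u - 3)*(u - 1)*(u - 1)
(2) = (j)*(j^3 - 3*j^2 + 4) = j*(j - 2)*(j^2 - j - 2) = j*(j - 2)^2*(j + 1)
(3) = (v - 2)*(v^2 - 5*v + 6) = (v - 3)*(v - 2)*(v - 2)
(4) = (k - 5)*(k^2 - 5*k + 4) = (k - 5)*(k - 4)*(k - 1)
(5) = (x - 2)*(x^4 + 5*x^3 - 9*x^2 - 81*x - 108) = (x - 2)*(x + 3)*(x^3 + 2*x^2 - 15*x - 36) = (x - 4)*(x - 2)*(x + 3)*(x^2 + 6*x + 9) = (x - 4)*(x - 2)*(x + 3)^2*(x + 3)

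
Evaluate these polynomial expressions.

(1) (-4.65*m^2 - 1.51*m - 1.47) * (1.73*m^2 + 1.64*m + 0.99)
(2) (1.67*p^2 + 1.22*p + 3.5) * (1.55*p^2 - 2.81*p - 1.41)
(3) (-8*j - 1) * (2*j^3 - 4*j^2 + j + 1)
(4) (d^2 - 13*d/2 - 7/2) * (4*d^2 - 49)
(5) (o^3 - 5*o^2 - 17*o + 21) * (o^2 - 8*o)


(1) = -8.0445*m^4 - 10.2383*m^3 - 9.623*m^2 - 3.9057*m - 1.4553
(2) = 2.5885*p^4 - 2.8017*p^3 - 0.3579*p^2 - 11.5552*p - 4.935
(3) = -16*j^4 + 30*j^3 - 4*j^2 - 9*j - 1
(4) = 4*d^4 - 26*d^3 - 63*d^2 + 637*d/2 + 343/2
(5) = o^5 - 13*o^4 + 23*o^3 + 157*o^2 - 168*o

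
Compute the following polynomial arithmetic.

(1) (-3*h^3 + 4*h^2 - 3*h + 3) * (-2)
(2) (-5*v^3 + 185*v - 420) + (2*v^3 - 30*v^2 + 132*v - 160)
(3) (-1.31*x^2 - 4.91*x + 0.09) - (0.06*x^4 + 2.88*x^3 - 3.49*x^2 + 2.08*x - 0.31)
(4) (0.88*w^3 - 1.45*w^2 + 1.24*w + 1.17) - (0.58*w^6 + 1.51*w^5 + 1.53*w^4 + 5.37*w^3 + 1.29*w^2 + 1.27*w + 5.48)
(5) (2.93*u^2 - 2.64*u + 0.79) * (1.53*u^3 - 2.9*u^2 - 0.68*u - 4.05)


(1) = 6*h^3 - 8*h^2 + 6*h - 6
(2) = -3*v^3 - 30*v^2 + 317*v - 580
(3) = -0.06*x^4 - 2.88*x^3 + 2.18*x^2 - 6.99*x + 0.4
(4) = -0.58*w^6 - 1.51*w^5 - 1.53*w^4 - 4.49*w^3 - 2.74*w^2 - 0.03*w - 4.31
(5) = 4.4829*u^5 - 12.5362*u^4 + 6.8723*u^3 - 12.3623*u^2 + 10.1548*u - 3.1995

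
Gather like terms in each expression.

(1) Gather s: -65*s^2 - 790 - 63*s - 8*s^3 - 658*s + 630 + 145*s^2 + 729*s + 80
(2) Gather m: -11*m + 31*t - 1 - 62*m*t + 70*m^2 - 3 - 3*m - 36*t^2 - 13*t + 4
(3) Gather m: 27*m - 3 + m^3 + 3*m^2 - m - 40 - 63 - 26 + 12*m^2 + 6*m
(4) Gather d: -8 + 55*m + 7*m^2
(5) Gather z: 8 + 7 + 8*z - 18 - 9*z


(1) = -8*s^3 + 80*s^2 + 8*s - 80
(2) = 70*m^2 + m*(-62*t - 14) - 36*t^2 + 18*t
(3) = m^3 + 15*m^2 + 32*m - 132
(4) = 7*m^2 + 55*m - 8
(5) = -z - 3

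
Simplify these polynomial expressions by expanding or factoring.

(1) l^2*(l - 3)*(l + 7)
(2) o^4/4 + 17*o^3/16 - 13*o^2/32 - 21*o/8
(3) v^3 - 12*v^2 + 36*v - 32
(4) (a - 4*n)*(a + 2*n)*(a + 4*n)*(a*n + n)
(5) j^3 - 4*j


(1) = l^4 + 4*l^3 - 21*l^2
(2) = o*(o/4 + 1)*(o - 3/2)*(o + 7/4)
(3) = (v - 8)*(v - 2)^2
(4) = a^4*n + 2*a^3*n^2 + a^3*n - 16*a^2*n^3 + 2*a^2*n^2 - 32*a*n^4 - 16*a*n^3 - 32*n^4
(5) = j*(j - 2)*(j + 2)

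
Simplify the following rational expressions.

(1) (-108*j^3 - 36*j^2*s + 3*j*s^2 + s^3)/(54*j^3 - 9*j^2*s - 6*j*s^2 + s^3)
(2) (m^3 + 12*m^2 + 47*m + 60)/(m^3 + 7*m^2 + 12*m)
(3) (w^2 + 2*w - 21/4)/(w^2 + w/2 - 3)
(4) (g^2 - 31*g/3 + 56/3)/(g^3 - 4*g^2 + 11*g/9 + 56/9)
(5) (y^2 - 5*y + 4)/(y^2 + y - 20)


(1) = (6*j + s)/(-3*j + s)
(2) = (m + 5)/m
(3) = (2*w + 7)/(2*w + 4)
(4) = (3*g - 24)/(3*g^2 - 5*g - 8)
(5) = (y - 1)/(y + 5)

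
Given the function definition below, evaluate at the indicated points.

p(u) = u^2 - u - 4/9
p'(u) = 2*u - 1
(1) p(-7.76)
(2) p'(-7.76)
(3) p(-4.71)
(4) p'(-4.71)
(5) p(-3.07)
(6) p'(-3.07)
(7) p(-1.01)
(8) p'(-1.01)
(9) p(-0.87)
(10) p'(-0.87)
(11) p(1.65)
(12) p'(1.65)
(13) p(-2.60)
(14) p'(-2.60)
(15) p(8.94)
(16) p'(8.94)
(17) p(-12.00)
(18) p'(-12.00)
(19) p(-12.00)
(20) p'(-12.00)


(1) = 67.53
(2) = -16.52
(3) = 26.45
(4) = -10.42
(5) = 12.05
(6) = -7.14
(7) = 1.59
(8) = -3.02
(9) = 1.18
(10) = -2.74
(11) = 0.63
(12) = 2.30
(13) = 8.92
(14) = -6.20
(15) = 70.54
(16) = 16.88
(17) = 155.56
(18) = -25.00
(19) = 155.56
(20) = -25.00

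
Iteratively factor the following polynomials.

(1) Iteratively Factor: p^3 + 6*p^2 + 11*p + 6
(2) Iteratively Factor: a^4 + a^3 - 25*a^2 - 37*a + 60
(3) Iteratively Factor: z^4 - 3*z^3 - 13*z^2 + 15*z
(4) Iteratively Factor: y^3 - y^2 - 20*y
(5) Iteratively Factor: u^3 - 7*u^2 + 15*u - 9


(1) = (p + 3)*(p^2 + 3*p + 2) = (p + 2)*(p + 3)*(p + 1)
(2) = (a + 3)*(a^3 - 2*a^2 - 19*a + 20) = (a - 5)*(a + 3)*(a^2 + 3*a - 4) = (a - 5)*(a + 3)*(a + 4)*(a - 1)
(3) = (z + 3)*(z^3 - 6*z^2 + 5*z) = (z - 1)*(z + 3)*(z^2 - 5*z) = z*(z - 1)*(z + 3)*(z - 5)
(4) = (y - 5)*(y^2 + 4*y) = (y - 5)*(y + 4)*(y)
(5) = (u - 1)*(u^2 - 6*u + 9) = (u - 3)*(u - 1)*(u - 3)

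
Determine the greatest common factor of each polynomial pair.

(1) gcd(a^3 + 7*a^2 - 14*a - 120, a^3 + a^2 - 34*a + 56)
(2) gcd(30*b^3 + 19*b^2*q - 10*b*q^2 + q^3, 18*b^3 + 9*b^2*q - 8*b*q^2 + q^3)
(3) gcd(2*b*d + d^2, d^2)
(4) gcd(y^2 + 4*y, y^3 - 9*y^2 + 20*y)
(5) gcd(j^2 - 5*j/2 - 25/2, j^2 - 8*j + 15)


(1) = gcd((a - 4)*(a + 5)*(a + 6), (a - 4)*(a - 2)*(a + 7)) = a - 4
(2) = gcd((-6*b + q)*(-5*b + q)*(b + q), (-6*b + q)*(-3*b + q)*(b + q)) = -6*b^2 - 5*b*q + q^2
(3) = d
(4) = gcd(y*(y + 4), y*(y - 5)*(y - 4)) = y
(5) = j - 5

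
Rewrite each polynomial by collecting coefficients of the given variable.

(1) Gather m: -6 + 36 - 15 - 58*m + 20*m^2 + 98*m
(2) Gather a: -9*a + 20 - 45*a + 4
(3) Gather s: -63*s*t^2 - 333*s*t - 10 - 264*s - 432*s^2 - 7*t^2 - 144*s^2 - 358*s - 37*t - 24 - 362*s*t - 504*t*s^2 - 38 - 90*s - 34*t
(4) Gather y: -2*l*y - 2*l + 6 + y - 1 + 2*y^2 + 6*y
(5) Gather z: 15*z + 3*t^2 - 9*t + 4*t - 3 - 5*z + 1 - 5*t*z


(1) = 20*m^2 + 40*m + 15
(2) = 24 - 54*a
(3) = s^2*(-504*t - 576) + s*(-63*t^2 - 695*t - 712) - 7*t^2 - 71*t - 72
(4) = -2*l + 2*y^2 + y*(7 - 2*l) + 5
(5) = 3*t^2 - 5*t + z*(10 - 5*t) - 2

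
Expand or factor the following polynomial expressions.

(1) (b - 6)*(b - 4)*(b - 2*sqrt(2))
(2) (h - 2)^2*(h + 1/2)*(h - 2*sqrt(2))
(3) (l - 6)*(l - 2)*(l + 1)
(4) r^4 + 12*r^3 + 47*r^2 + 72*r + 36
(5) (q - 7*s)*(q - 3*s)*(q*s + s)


(1) = b^3 - 10*b^2 - 2*sqrt(2)*b^2 + 24*b + 20*sqrt(2)*b - 48*sqrt(2)
(2) = h^4 - 7*h^3/2 - 2*sqrt(2)*h^3 + 2*h^2 + 7*sqrt(2)*h^2 - 4*sqrt(2)*h + 2*h - 4*sqrt(2)
(3) = l^3 - 7*l^2 + 4*l + 12
(4) = (r + 1)*(r + 2)*(r + 3)*(r + 6)
(5) = q^3*s - 10*q^2*s^2 + q^2*s + 21*q*s^3 - 10*q*s^2 + 21*s^3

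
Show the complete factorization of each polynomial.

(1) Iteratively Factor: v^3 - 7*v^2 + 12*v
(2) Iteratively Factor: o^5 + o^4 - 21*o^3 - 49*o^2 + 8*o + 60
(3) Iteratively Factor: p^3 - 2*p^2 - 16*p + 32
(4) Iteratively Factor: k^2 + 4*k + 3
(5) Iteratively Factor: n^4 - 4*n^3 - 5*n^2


(1) = (v - 4)*(v^2 - 3*v) = (v - 4)*(v - 3)*(v)
(2) = (o + 2)*(o^4 - o^3 - 19*o^2 - 11*o + 30) = (o + 2)*(o + 3)*(o^3 - 4*o^2 - 7*o + 10) = (o - 5)*(o + 2)*(o + 3)*(o^2 + o - 2) = (o - 5)*(o - 1)*(o + 2)*(o + 3)*(o + 2)
(3) = (p + 4)*(p^2 - 6*p + 8) = (p - 2)*(p + 4)*(p - 4)
(4) = (k + 1)*(k + 3)
(5) = (n)*(n^3 - 4*n^2 - 5*n) = n*(n + 1)*(n^2 - 5*n) = n^2*(n + 1)*(n - 5)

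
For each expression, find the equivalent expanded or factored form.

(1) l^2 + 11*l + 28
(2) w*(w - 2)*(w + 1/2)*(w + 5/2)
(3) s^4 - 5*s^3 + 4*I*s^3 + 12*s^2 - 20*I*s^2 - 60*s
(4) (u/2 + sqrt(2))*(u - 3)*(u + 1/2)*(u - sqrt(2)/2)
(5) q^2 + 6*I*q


(1) = (l + 4)*(l + 7)
(2) = w^4 + w^3 - 19*w^2/4 - 5*w/2
(3) = s*(s - 5)*(s - 2*I)*(s + 6*I)
(4) = u^4/2 - 5*u^3/4 + 3*sqrt(2)*u^3/4 - 15*sqrt(2)*u^2/8 - 7*u^2/4 - 9*sqrt(2)*u/8 + 5*u/2 + 3/2
(5) = q*(q + 6*I)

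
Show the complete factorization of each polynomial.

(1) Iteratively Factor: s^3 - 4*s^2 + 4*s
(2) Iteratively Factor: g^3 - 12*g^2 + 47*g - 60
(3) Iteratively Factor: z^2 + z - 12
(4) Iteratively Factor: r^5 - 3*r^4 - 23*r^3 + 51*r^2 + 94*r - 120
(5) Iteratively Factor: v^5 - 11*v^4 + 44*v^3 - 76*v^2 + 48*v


(1) = (s)*(s^2 - 4*s + 4) = s*(s - 2)*(s - 2)
(2) = (g - 4)*(g^2 - 8*g + 15) = (g - 4)*(g - 3)*(g - 5)
(3) = (z + 4)*(z - 3)
(4) = (r - 3)*(r^4 - 23*r^2 - 18*r + 40) = (r - 5)*(r - 3)*(r^3 + 5*r^2 + 2*r - 8) = (r - 5)*(r - 3)*(r + 2)*(r^2 + 3*r - 4) = (r - 5)*(r - 3)*(r + 2)*(r + 4)*(r - 1)
(5) = (v - 3)*(v^4 - 8*v^3 + 20*v^2 - 16*v) = (v - 4)*(v - 3)*(v^3 - 4*v^2 + 4*v) = v*(v - 4)*(v - 3)*(v^2 - 4*v + 4) = v*(v - 4)*(v - 3)*(v - 2)*(v - 2)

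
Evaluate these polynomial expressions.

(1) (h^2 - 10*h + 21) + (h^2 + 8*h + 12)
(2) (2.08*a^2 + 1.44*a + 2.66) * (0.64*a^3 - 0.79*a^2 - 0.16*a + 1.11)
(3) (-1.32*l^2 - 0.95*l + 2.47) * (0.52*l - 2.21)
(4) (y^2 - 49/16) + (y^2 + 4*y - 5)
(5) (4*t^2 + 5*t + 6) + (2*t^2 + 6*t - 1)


(1) = 2*h^2 - 2*h + 33
(2) = 1.3312*a^5 - 0.7216*a^4 + 0.232*a^3 - 0.023*a^2 + 1.1728*a + 2.9526
(3) = -0.6864*l^3 + 2.4232*l^2 + 3.3839*l - 5.4587
(4) = 2*y^2 + 4*y - 129/16
(5) = 6*t^2 + 11*t + 5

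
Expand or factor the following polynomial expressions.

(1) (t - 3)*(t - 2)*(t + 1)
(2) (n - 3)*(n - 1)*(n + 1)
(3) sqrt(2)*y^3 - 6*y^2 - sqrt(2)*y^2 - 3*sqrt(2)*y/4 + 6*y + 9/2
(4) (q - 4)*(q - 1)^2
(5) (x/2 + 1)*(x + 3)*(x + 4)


(1) = t^3 - 4*t^2 + t + 6
(2) = n^3 - 3*n^2 - n + 3
(3) = (y - 3/2)*(y - 3*sqrt(2))*(sqrt(2)*y + sqrt(2)/2)
(4) = q^3 - 6*q^2 + 9*q - 4
(5) = x^3/2 + 9*x^2/2 + 13*x + 12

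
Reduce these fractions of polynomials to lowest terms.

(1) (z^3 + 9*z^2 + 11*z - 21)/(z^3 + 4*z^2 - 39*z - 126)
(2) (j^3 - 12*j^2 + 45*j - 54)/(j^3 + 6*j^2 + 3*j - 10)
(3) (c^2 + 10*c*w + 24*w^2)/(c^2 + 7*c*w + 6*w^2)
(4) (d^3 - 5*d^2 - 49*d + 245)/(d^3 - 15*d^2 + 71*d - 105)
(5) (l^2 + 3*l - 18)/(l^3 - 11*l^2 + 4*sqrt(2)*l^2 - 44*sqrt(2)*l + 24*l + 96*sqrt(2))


(1) = (z - 1)/(z - 6)
(2) = (j^3 - 12*j^2 + 45*j - 54)/(j^3 + 6*j^2 + 3*j - 10)
(3) = (c + 4*w)/(c + w)
(4) = (d + 7)/(d - 3)
(5) = (l + 6)/(l^2 + l*(-8 + 4*sqrt(2)) - 32*sqrt(2))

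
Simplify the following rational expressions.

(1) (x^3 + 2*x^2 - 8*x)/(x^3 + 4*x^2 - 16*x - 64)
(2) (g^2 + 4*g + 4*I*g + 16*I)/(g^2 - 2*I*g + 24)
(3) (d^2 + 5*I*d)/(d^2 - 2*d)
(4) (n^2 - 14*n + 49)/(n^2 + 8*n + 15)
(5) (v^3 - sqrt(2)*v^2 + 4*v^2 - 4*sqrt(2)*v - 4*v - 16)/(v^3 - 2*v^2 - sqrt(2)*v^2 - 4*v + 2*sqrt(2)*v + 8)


(1) = (x^2 - 2*x)/(x^2 - 16)
(2) = (g + 4)/(g - 6*I)
(3) = (d + 5*I)/(d - 2)
(4) = (n^2 - 14*n + 49)/(n^2 + 8*n + 15)
(5) = (v + 4)/(v - 2)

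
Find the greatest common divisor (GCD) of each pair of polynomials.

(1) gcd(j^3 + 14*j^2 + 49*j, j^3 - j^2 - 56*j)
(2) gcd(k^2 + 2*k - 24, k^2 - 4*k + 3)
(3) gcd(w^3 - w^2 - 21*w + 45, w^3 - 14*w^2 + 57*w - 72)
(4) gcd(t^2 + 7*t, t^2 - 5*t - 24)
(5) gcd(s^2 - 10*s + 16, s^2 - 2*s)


(1) = j^2 + 7*j
(2) = gcd((k - 4)*(k + 6), (k - 3)*(k - 1)) = 1
(3) = w^2 - 6*w + 9
(4) = gcd(t*(t + 7), (t - 8)*(t + 3)) = 1
(5) = s - 2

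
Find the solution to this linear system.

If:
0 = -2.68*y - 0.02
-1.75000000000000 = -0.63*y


Then:
No Solution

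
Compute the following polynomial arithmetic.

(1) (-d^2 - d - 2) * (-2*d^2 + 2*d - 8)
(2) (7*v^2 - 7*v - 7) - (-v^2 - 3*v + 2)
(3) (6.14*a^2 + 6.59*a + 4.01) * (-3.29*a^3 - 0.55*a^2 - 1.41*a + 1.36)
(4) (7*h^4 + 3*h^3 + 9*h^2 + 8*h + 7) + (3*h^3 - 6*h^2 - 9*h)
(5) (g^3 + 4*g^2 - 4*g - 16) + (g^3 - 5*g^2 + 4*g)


(1) = 2*d^4 + 10*d^2 + 4*d + 16
(2) = 8*v^2 - 4*v - 9
(3) = -20.2006*a^5 - 25.0581*a^4 - 25.4748*a^3 - 3.147*a^2 + 3.3083*a + 5.4536
(4) = 7*h^4 + 6*h^3 + 3*h^2 - h + 7
(5) = 2*g^3 - g^2 - 16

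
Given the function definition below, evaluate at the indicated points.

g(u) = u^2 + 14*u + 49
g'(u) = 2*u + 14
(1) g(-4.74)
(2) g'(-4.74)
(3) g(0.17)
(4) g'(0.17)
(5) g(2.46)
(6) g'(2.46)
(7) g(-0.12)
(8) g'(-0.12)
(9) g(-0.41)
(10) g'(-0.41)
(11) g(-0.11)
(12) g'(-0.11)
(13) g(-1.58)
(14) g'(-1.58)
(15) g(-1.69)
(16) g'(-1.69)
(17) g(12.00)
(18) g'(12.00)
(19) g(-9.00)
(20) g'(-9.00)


(1) = 5.11
(2) = 4.52
(3) = 51.41
(4) = 14.34
(5) = 89.49
(6) = 18.92
(7) = 47.33
(8) = 13.76
(9) = 43.43
(10) = 13.18
(11) = 47.47
(12) = 13.78
(13) = 29.38
(14) = 10.84
(15) = 28.20
(16) = 10.62
(17) = 361.00
(18) = 38.00
(19) = 4.00
(20) = -4.00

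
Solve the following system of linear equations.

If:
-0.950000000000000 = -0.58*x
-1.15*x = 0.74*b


Then:
b = -2.55
x = 1.64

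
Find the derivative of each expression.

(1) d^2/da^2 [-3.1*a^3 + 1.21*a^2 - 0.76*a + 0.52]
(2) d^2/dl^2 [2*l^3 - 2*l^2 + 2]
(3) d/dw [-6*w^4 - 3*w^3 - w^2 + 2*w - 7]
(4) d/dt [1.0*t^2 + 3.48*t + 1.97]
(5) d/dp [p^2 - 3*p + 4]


(1) = 2.42 - 18.6*a
(2) = 12*l - 4
(3) = -24*w^3 - 9*w^2 - 2*w + 2
(4) = 2.0*t + 3.48
(5) = 2*p - 3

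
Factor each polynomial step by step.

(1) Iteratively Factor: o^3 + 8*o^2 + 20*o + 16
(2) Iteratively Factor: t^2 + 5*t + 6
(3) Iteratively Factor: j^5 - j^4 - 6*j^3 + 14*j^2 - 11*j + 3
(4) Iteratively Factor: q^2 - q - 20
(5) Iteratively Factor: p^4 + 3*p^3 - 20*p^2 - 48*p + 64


(1) = (o + 2)*(o^2 + 6*o + 8) = (o + 2)^2*(o + 4)
(2) = (t + 2)*(t + 3)
(3) = (j - 1)*(j^4 - 6*j^2 + 8*j - 3) = (j - 1)*(j + 3)*(j^3 - 3*j^2 + 3*j - 1) = (j - 1)^2*(j + 3)*(j^2 - 2*j + 1) = (j - 1)^3*(j + 3)*(j - 1)
(4) = (q - 5)*(q + 4)
(5) = (p - 1)*(p^3 + 4*p^2 - 16*p - 64) = (p - 4)*(p - 1)*(p^2 + 8*p + 16) = (p - 4)*(p - 1)*(p + 4)*(p + 4)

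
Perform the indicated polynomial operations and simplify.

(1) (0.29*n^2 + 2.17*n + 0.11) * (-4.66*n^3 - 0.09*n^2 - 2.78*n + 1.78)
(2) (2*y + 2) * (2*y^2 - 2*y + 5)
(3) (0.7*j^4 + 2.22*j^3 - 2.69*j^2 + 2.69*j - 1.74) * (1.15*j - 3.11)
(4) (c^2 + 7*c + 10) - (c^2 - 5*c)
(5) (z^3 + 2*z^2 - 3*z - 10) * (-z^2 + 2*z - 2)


(1) = -1.3514*n^5 - 10.1383*n^4 - 1.5141*n^3 - 5.5263*n^2 + 3.5568*n + 0.1958
(2) = 4*y^3 + 6*y + 10
(3) = 0.805*j^5 + 0.376*j^4 - 9.9977*j^3 + 11.4594*j^2 - 10.3669*j + 5.4114
(4) = 12*c + 10
(5) = -z^5 + 5*z^3 - 14*z + 20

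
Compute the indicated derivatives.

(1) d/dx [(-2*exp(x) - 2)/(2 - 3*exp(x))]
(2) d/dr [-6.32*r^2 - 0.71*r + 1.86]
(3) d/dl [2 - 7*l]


(1) = -10*exp(x)/(3*exp(x) - 2)^2
(2) = -12.64*r - 0.71
(3) = -7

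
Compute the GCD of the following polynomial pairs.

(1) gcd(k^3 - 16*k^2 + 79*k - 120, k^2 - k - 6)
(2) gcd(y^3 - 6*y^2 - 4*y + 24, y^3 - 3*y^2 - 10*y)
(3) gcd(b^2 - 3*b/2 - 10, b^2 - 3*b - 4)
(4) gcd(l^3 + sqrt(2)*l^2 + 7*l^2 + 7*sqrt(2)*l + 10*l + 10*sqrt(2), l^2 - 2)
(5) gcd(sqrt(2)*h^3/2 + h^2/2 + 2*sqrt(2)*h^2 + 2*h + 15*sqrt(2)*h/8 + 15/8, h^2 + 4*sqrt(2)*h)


(1) = gcd((k - 8)*(k - 5)*(k - 3), (k - 3)*(k + 2)) = k - 3
(2) = gcd((y - 6)*(y - 2)*(y + 2), y*(y - 5)*(y + 2)) = y + 2
(3) = b - 4
(4) = gcd((l + 2)*(l + 5)*(l + sqrt(2)), (l - sqrt(2))*(l + sqrt(2))) = l + sqrt(2)
(5) = 1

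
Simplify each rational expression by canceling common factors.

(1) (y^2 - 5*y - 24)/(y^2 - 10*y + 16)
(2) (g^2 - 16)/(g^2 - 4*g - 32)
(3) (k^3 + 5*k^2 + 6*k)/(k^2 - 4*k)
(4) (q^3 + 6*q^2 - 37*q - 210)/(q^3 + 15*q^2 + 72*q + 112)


(1) = (y + 3)/(y - 2)
(2) = (g - 4)/(g - 8)
(3) = (k^2 + 5*k + 6)/(k - 4)
(4) = (q^2 - q - 30)/(q^2 + 8*q + 16)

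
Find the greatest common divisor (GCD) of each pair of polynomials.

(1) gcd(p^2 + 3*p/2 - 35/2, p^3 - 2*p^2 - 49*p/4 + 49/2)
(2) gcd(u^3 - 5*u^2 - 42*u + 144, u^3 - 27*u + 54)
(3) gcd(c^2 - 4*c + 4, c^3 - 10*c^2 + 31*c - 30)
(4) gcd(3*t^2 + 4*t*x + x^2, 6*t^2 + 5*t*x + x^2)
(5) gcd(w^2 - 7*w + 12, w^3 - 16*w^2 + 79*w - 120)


(1) = p - 7/2
(2) = gcd((u - 8)*(u - 3)*(u + 6), (u - 3)^2*(u + 6)) = u^2 + 3*u - 18
(3) = gcd((c - 2)^2, (c - 5)*(c - 3)*(c - 2)) = c - 2
(4) = gcd((t + x)*(3*t + x), (2*t + x)*(3*t + x)) = 3*t + x
(5) = w - 3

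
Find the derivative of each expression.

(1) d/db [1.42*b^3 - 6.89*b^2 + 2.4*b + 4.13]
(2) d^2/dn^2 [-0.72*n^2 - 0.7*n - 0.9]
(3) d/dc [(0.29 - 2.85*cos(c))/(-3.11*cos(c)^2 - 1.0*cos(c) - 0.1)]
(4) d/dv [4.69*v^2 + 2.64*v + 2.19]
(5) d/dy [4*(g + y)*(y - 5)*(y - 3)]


(1) = 4.26*b^2 - 13.78*b + 2.4
(2) = -1.44000000000000
(3) = (8.8635*cos(c)^2 - 1.8038*cos(c) - 0.575)*sin(c)/(9.6721*cos(c)^4 + 6.22*cos(c)^3 + 1.622*cos(c)^2 + 0.2*cos(c) + 0.01)
(4) = 9.38*v + 2.64
(5) = 8*g*y - 32*g + 12*y^2 - 64*y + 60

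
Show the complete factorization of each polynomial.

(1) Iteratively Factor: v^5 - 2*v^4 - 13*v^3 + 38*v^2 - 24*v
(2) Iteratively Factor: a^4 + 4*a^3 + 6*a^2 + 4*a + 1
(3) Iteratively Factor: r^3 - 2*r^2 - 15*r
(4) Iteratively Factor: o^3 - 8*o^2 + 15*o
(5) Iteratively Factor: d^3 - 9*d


(1) = (v - 3)*(v^4 + v^3 - 10*v^2 + 8*v) = (v - 3)*(v - 2)*(v^3 + 3*v^2 - 4*v) = (v - 3)*(v - 2)*(v - 1)*(v^2 + 4*v) = v*(v - 3)*(v - 2)*(v - 1)*(v + 4)
(2) = (a + 1)*(a^3 + 3*a^2 + 3*a + 1) = (a + 1)^2*(a^2 + 2*a + 1) = (a + 1)^3*(a + 1)
(3) = (r - 5)*(r^2 + 3*r) = (r - 5)*(r + 3)*(r)
(4) = (o)*(o^2 - 8*o + 15) = o*(o - 5)*(o - 3)
(5) = (d)*(d^2 - 9) = d*(d + 3)*(d - 3)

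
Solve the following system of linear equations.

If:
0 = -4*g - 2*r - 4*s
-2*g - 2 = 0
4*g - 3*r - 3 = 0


Then:
g = -1
r = -7/3
s = 13/6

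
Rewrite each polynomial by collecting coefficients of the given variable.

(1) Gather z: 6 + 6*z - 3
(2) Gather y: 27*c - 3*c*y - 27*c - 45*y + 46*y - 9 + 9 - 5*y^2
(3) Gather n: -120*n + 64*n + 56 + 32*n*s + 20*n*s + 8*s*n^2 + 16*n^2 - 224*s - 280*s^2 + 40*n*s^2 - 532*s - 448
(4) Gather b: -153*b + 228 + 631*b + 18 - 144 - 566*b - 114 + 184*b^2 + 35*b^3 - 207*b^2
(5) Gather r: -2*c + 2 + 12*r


(1) = 6*z + 3
(2) = -5*y^2 + y*(1 - 3*c)
(3) = n^2*(8*s + 16) + n*(40*s^2 + 52*s - 56) - 280*s^2 - 756*s - 392
(4) = 35*b^3 - 23*b^2 - 88*b - 12
(5) = -2*c + 12*r + 2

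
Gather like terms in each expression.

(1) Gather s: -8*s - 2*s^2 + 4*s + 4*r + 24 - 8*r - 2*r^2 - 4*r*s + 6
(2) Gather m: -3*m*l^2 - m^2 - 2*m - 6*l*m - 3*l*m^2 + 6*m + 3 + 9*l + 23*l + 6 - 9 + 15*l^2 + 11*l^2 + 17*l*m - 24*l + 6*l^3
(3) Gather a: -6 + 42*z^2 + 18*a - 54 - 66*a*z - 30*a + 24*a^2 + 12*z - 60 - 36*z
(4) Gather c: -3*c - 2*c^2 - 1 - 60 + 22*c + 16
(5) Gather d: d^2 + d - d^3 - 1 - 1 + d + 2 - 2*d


(1) = -2*r^2 - 4*r - 2*s^2 + s*(-4*r - 4) + 30
(2) = 6*l^3 + 26*l^2 + 8*l + m^2*(-3*l - 1) + m*(-3*l^2 + 11*l + 4)
(3) = 24*a^2 + a*(-66*z - 12) + 42*z^2 - 24*z - 120
(4) = -2*c^2 + 19*c - 45
(5) = -d^3 + d^2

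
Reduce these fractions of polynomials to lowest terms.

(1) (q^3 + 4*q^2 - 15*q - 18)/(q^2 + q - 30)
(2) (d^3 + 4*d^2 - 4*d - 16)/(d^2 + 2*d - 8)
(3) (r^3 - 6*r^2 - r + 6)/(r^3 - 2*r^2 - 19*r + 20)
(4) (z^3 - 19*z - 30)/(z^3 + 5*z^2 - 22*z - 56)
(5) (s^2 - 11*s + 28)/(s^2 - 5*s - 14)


(1) = (q^2 - 2*q - 3)/(q - 5)
(2) = d + 2
(3) = (r^2 - 5*r - 6)/(r^2 - r - 20)
(4) = (z^2 - 2*z - 15)/(z^2 + 3*z - 28)
(5) = (s - 4)/(s + 2)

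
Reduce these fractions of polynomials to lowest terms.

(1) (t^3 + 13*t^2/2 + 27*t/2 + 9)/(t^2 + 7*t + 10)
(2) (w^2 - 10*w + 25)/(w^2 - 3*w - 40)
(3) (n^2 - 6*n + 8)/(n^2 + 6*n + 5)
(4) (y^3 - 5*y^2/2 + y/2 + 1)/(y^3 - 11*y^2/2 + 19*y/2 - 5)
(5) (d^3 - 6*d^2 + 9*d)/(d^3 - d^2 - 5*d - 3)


(1) = (2*t^2 + 9*t + 9)/(2*t + 10)
(2) = (w^2 - 10*w + 25)/(w^2 - 3*w - 40)
(3) = (n^2 - 6*n + 8)/(n^2 + 6*n + 5)
(4) = (2*y + 1)/(2*y - 5)
(5) = (d^2 - 3*d)/(d^2 + 2*d + 1)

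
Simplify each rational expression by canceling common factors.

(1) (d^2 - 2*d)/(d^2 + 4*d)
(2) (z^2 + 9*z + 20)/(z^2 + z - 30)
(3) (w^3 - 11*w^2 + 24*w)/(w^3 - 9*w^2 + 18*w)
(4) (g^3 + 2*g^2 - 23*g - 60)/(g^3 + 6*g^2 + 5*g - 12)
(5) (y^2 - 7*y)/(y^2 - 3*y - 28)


(1) = (d - 2)/(d + 4)
(2) = (z^2 + 9*z + 20)/(z^2 + z - 30)
(3) = (w - 8)/(w - 6)
(4) = (g - 5)/(g - 1)
(5) = y/(y + 4)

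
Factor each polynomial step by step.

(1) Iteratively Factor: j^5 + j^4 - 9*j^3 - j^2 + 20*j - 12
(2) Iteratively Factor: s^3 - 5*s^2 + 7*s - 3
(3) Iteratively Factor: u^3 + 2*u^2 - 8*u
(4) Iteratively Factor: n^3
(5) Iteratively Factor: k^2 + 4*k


(1) = (j - 2)*(j^4 + 3*j^3 - 3*j^2 - 7*j + 6) = (j - 2)*(j - 1)*(j^3 + 4*j^2 + j - 6) = (j - 2)*(j - 1)*(j + 3)*(j^2 + j - 2) = (j - 2)*(j - 1)^2*(j + 3)*(j + 2)
(2) = (s - 1)*(s^2 - 4*s + 3) = (s - 3)*(s - 1)*(s - 1)
(3) = (u + 4)*(u^2 - 2*u) = u*(u + 4)*(u - 2)
(4) = (n)*(n^2) = n^2*(n)
(5) = (k)*(k + 4)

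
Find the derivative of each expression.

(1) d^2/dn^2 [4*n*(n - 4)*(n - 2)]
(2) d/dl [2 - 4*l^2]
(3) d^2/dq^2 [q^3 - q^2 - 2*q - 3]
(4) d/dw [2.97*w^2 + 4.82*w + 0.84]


(1) = 24*n - 48
(2) = -8*l
(3) = 6*q - 2
(4) = 5.94*w + 4.82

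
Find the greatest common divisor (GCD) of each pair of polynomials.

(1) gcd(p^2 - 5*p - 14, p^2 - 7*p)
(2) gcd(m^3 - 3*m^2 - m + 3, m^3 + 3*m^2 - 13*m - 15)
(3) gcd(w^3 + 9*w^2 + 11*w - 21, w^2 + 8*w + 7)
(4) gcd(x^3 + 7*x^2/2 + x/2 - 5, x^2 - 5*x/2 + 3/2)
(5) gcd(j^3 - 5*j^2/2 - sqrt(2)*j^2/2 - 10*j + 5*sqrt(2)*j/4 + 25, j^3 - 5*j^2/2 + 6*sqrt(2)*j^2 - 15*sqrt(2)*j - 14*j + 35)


(1) = p - 7
(2) = m^2 - 2*m - 3
(3) = gcd((w - 1)*(w + 3)*(w + 7), (w + 1)*(w + 7)) = w + 7
(4) = x - 1
(5) = gcd((j - 5/2)*(j - 5*sqrt(2)/2)*(j + 2*sqrt(2)), (j - 5/2)*(j - sqrt(2))*(j + 7*sqrt(2))) = j - 5/2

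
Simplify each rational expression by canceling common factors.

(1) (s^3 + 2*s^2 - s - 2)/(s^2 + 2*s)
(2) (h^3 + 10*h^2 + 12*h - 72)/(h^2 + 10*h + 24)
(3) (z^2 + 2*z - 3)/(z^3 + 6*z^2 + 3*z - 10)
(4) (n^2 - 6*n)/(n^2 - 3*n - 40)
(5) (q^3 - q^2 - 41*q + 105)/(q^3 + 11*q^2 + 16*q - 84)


(1) = (s^2 - 1)/s
(2) = (h^2 + 4*h - 12)/(h + 4)
(3) = (z + 3)/(z^2 + 7*z + 10)
(4) = (n^2 - 6*n)/(n^2 - 3*n - 40)
(5) = (q^2 - 8*q + 15)/(q^2 + 4*q - 12)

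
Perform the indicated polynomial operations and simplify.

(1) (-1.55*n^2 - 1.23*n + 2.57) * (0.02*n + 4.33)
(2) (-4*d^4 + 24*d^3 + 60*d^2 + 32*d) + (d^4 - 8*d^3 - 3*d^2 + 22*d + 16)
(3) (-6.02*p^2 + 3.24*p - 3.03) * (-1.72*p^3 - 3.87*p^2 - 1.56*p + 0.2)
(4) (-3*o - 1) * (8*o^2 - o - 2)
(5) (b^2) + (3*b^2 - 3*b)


(1) = -0.031*n^3 - 6.7361*n^2 - 5.2745*n + 11.1281
(2) = -3*d^4 + 16*d^3 + 57*d^2 + 54*d + 16
(3) = 10.3544*p^5 + 17.7246*p^4 + 2.064*p^3 + 5.4677*p^2 + 5.3748*p - 0.606
(4) = -24*o^3 - 5*o^2 + 7*o + 2
(5) = 4*b^2 - 3*b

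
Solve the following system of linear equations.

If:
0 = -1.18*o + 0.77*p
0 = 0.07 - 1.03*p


Then:
o = 0.04
p = 0.07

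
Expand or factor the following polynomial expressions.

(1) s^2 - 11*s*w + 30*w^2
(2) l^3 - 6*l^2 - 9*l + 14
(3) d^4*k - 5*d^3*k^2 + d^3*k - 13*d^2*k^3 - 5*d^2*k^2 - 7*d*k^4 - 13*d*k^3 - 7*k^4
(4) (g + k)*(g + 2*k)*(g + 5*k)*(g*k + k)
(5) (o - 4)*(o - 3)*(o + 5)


(1) = (s - 6*w)*(s - 5*w)
(2) = (l - 7)*(l - 1)*(l + 2)
(3) = (d - 7*k)*(d + k)^2*(d*k + k)
(4) = g^4*k + 8*g^3*k^2 + g^3*k + 17*g^2*k^3 + 8*g^2*k^2 + 10*g*k^4 + 17*g*k^3 + 10*k^4
(5) = o^3 - 2*o^2 - 23*o + 60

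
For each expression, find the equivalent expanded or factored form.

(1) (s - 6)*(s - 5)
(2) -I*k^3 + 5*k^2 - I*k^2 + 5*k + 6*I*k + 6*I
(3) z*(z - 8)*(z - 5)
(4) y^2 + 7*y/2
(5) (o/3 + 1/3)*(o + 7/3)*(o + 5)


(1) = s^2 - 11*s + 30
(2) = (k + 2*I)*(k + 3*I)*(-I*k - I)
(3) = z^3 - 13*z^2 + 40*z
(4) = y*(y + 7/2)
(5) = o^3/3 + 25*o^2/9 + 19*o/3 + 35/9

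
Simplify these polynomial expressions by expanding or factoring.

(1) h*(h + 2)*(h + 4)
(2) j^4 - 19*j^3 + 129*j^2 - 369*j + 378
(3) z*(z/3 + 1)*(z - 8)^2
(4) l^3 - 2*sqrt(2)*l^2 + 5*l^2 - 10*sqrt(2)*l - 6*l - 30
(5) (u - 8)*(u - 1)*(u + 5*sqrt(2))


(1) = h^3 + 6*h^2 + 8*h
(2) = (j - 7)*(j - 6)*(j - 3)^2
(3) = z^4/3 - 13*z^3/3 + 16*z^2/3 + 64*z
(4) = (l + 5)*(l - 3*sqrt(2))*(l + sqrt(2))
(5) = u^3 - 9*u^2 + 5*sqrt(2)*u^2 - 45*sqrt(2)*u + 8*u + 40*sqrt(2)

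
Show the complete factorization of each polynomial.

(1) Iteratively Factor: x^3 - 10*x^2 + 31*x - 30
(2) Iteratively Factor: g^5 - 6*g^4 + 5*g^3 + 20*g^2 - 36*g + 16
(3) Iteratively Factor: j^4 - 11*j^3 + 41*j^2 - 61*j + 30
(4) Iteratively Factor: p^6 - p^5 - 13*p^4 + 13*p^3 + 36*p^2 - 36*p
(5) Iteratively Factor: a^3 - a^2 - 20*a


(1) = (x - 2)*(x^2 - 8*x + 15) = (x - 5)*(x - 2)*(x - 3)
(2) = (g + 2)*(g^4 - 8*g^3 + 21*g^2 - 22*g + 8) = (g - 1)*(g + 2)*(g^3 - 7*g^2 + 14*g - 8) = (g - 1)^2*(g + 2)*(g^2 - 6*g + 8) = (g - 2)*(g - 1)^2*(g + 2)*(g - 4)
(3) = (j - 5)*(j^3 - 6*j^2 + 11*j - 6) = (j - 5)*(j - 3)*(j^2 - 3*j + 2) = (j - 5)*(j - 3)*(j - 2)*(j - 1)
(4) = (p + 2)*(p^5 - 3*p^4 - 7*p^3 + 27*p^2 - 18*p) = (p + 2)*(p + 3)*(p^4 - 6*p^3 + 11*p^2 - 6*p) = p*(p + 2)*(p + 3)*(p^3 - 6*p^2 + 11*p - 6) = p*(p - 2)*(p + 2)*(p + 3)*(p^2 - 4*p + 3) = p*(p - 3)*(p - 2)*(p + 2)*(p + 3)*(p - 1)
(5) = (a + 4)*(a^2 - 5*a) = a*(a + 4)*(a - 5)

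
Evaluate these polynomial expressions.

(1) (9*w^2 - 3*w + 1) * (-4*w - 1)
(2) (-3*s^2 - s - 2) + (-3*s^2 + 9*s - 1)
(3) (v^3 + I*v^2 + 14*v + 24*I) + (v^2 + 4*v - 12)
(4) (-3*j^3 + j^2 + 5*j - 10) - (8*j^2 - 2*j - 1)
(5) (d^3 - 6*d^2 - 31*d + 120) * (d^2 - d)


(1) = -36*w^3 + 3*w^2 - w - 1
(2) = -6*s^2 + 8*s - 3
(3) = v^3 + v^2 + I*v^2 + 18*v - 12 + 24*I
(4) = -3*j^3 - 7*j^2 + 7*j - 9
(5) = d^5 - 7*d^4 - 25*d^3 + 151*d^2 - 120*d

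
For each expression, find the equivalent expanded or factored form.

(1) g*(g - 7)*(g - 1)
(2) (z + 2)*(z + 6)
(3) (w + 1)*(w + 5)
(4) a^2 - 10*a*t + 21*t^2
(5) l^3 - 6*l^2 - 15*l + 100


(1) = g^3 - 8*g^2 + 7*g
(2) = z^2 + 8*z + 12
(3) = w^2 + 6*w + 5
(4) = (a - 7*t)*(a - 3*t)
(5) = (l - 5)^2*(l + 4)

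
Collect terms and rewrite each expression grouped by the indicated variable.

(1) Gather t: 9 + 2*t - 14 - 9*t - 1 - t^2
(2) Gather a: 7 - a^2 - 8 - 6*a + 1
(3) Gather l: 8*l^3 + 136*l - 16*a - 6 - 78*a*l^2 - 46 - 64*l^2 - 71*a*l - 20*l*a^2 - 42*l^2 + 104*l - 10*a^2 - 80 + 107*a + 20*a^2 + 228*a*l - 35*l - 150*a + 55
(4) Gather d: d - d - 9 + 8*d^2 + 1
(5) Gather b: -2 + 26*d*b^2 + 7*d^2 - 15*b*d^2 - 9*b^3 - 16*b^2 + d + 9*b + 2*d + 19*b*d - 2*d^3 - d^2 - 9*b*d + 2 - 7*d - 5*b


(1) = -t^2 - 7*t - 6
(2) = -a^2 - 6*a
(3) = 10*a^2 - 59*a + 8*l^3 + l^2*(-78*a - 106) + l*(-20*a^2 + 157*a + 205) - 77
(4) = 8*d^2 - 8
(5) = -9*b^3 + b^2*(26*d - 16) + b*(-15*d^2 + 10*d + 4) - 2*d^3 + 6*d^2 - 4*d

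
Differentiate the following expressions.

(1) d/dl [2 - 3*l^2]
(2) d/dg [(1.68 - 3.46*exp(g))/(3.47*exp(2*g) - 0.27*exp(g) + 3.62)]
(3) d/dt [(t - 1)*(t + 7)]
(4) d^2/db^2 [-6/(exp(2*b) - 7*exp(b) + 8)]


(1) = -6*l
(2) = (12.0062*exp(2*g) - 11.6592*exp(g) - 12.0716)*exp(g)/(12.0409*exp(4*g) - 1.8738*exp(3*g) + 25.1957*exp(2*g) - 1.9548*exp(g) + 13.1044)
(3) = 2*t + 6
(4) = 6*(-2*(2*exp(b) - 7)^2*exp(b) + (4*exp(b) - 7)*(exp(2*b) - 7*exp(b) + 8))*exp(b)/(exp(2*b) - 7*exp(b) + 8)^3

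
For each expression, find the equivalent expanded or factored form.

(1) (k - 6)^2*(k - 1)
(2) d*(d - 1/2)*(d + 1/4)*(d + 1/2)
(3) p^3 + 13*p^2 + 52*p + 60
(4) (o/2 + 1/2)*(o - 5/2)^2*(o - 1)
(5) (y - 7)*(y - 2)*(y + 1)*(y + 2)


(1) = k^3 - 13*k^2 + 48*k - 36
(2) = d^4 + d^3/4 - d^2/4 - d/16
(3) = (p + 2)*(p + 5)*(p + 6)
(4) = o^4/2 - 5*o^3/2 + 21*o^2/8 + 5*o/2 - 25/8
(5) = y^4 - 6*y^3 - 11*y^2 + 24*y + 28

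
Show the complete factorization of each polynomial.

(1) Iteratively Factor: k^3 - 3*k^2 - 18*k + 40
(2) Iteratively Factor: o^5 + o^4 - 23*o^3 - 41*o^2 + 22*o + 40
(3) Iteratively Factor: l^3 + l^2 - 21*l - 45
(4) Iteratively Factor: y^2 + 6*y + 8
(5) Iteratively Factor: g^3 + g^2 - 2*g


(1) = (k - 2)*(k^2 - k - 20) = (k - 5)*(k - 2)*(k + 4)
(2) = (o + 4)*(o^4 - 3*o^3 - 11*o^2 + 3*o + 10) = (o - 5)*(o + 4)*(o^3 + 2*o^2 - o - 2) = (o - 5)*(o + 1)*(o + 4)*(o^2 + o - 2) = (o - 5)*(o - 1)*(o + 1)*(o + 4)*(o + 2)
(3) = (l + 3)*(l^2 - 2*l - 15) = (l - 5)*(l + 3)*(l + 3)
(4) = (y + 4)*(y + 2)
(5) = (g - 1)*(g^2 + 2*g) = (g - 1)*(g + 2)*(g)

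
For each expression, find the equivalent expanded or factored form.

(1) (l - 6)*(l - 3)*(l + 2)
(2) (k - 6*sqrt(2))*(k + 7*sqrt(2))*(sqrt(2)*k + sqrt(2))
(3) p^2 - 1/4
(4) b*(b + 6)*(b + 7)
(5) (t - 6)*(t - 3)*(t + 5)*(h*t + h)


(1) = l^3 - 7*l^2 + 36
(2) = sqrt(2)*k^3 + sqrt(2)*k^2 + 2*k^2 - 84*sqrt(2)*k + 2*k - 84*sqrt(2)
(3) = (p - 1/2)*(p + 1/2)
(4) = b^3 + 13*b^2 + 42*b
(5) = h*t^4 - 3*h*t^3 - 31*h*t^2 + 63*h*t + 90*h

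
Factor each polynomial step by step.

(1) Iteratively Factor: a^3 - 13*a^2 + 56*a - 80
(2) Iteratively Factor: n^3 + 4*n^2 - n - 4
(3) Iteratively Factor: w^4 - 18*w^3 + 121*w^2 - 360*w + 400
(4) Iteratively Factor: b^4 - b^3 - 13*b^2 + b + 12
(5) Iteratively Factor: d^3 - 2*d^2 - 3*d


(1) = (a - 4)*(a^2 - 9*a + 20) = (a - 5)*(a - 4)*(a - 4)
(2) = (n + 4)*(n^2 - 1) = (n - 1)*(n + 4)*(n + 1)
(3) = (w - 4)*(w^3 - 14*w^2 + 65*w - 100) = (w - 5)*(w - 4)*(w^2 - 9*w + 20) = (w - 5)*(w - 4)^2*(w - 5)
(4) = (b + 3)*(b^3 - 4*b^2 - b + 4) = (b + 1)*(b + 3)*(b^2 - 5*b + 4) = (b - 1)*(b + 1)*(b + 3)*(b - 4)
(5) = (d + 1)*(d^2 - 3*d) = d*(d + 1)*(d - 3)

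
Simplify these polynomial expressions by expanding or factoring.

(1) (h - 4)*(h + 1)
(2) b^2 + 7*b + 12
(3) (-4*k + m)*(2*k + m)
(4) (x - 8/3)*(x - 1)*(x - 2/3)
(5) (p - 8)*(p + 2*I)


(1) = h^2 - 3*h - 4
(2) = (b + 3)*(b + 4)
(3) = -8*k^2 - 2*k*m + m^2
(4) = x^3 - 13*x^2/3 + 46*x/9 - 16/9
(5) = p^2 - 8*p + 2*I*p - 16*I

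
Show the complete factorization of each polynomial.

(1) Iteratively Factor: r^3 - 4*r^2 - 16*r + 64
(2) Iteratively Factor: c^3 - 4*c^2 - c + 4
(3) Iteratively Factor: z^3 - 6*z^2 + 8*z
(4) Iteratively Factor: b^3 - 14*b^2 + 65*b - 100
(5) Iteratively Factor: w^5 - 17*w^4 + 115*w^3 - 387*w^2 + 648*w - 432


(1) = (r - 4)*(r^2 - 16) = (r - 4)^2*(r + 4)
(2) = (c + 1)*(c^2 - 5*c + 4) = (c - 4)*(c + 1)*(c - 1)
(3) = (z - 4)*(z^2 - 2*z) = (z - 4)*(z - 2)*(z)
(4) = (b - 5)*(b^2 - 9*b + 20) = (b - 5)*(b - 4)*(b - 5)
(5) = (w - 4)*(w^4 - 13*w^3 + 63*w^2 - 135*w + 108) = (w - 4)*(w - 3)*(w^3 - 10*w^2 + 33*w - 36) = (w - 4)^2*(w - 3)*(w^2 - 6*w + 9) = (w - 4)^2*(w - 3)^2*(w - 3)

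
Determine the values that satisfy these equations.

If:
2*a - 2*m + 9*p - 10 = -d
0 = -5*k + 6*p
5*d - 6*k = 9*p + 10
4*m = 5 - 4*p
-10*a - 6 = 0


Then:
a = -3/5
d = 16597/3560
k = 351/356
m = 305/712
p = 585/712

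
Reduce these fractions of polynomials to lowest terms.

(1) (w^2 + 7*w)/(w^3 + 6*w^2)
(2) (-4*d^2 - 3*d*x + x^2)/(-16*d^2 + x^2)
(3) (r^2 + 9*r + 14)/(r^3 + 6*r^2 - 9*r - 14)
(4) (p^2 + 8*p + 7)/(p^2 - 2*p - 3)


(1) = (w + 7)/(w^2 + 6*w)
(2) = (d + x)/(4*d + x)
(3) = (r + 2)/(r^2 - r - 2)
(4) = (p + 7)/(p - 3)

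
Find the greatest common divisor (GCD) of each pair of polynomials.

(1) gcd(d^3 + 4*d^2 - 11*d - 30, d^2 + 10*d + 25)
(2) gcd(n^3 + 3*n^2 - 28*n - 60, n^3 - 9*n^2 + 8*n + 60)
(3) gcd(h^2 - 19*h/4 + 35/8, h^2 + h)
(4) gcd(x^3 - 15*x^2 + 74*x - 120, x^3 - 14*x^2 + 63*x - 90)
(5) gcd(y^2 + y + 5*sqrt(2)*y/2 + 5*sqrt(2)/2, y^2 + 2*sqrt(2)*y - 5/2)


(1) = d + 5
(2) = n^2 - 3*n - 10
(3) = 1
(4) = x^2 - 11*x + 30
(5) = gcd((y + 1)*(y + 5*sqrt(2)/2), (y - sqrt(2)/2)*(y + 5*sqrt(2)/2)) = y + 5*sqrt(2)/2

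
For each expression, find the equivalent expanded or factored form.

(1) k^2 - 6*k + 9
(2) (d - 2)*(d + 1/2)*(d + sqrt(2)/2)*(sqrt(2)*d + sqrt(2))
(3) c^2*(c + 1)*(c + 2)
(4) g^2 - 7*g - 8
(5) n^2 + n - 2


(1) = (k - 3)^2
(2) = sqrt(2)*d^4 - sqrt(2)*d^3/2 + d^3 - 5*sqrt(2)*d^2/2 - d^2/2 - 5*d/2 - sqrt(2)*d - 1
(3) = c^4 + 3*c^3 + 2*c^2
(4) = (g - 8)*(g + 1)
(5) = (n - 1)*(n + 2)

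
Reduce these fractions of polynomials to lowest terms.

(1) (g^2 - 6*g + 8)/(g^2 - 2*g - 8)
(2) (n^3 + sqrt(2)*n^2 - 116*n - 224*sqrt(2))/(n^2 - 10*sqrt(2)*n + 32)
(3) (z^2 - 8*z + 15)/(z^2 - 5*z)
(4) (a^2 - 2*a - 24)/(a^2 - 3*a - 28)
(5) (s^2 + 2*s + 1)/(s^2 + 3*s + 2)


(1) = (g - 2)/(g + 2)
(2) = (n^2 + 9*sqrt(2)*n + 28)/(n - 2*sqrt(2))
(3) = (z - 3)/z
(4) = (a - 6)/(a - 7)
(5) = (s + 1)/(s + 2)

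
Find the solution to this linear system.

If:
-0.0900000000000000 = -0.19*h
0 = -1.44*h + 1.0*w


Then:
h = 0.47
w = 0.68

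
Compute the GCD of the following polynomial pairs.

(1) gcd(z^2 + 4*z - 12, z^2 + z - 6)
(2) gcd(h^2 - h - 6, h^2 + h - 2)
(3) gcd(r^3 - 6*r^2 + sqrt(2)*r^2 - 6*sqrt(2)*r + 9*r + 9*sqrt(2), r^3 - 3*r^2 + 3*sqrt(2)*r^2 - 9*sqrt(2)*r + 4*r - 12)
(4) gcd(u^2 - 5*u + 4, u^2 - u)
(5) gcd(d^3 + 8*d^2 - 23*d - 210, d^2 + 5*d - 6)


(1) = gcd((z - 2)*(z + 6), (z - 2)*(z + 3)) = z - 2
(2) = h + 2
(3) = gcd((r - 3)^2*(r + sqrt(2)), (r - 3)*(r + sqrt(2))*(r + 2*sqrt(2))) = r^2 + r*(-3 + sqrt(2)) - 3*sqrt(2)
(4) = gcd((u - 4)*(u - 1), u*(u - 1)) = u - 1
(5) = gcd((d - 5)*(d + 6)*(d + 7), (d - 1)*(d + 6)) = d + 6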